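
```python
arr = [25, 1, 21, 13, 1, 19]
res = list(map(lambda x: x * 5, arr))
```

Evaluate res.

Step 1: Apply lambda x: x * 5 to each element:
  25 -> 125
  1 -> 5
  21 -> 105
  13 -> 65
  1 -> 5
  19 -> 95
Therefore res = [125, 5, 105, 65, 5, 95].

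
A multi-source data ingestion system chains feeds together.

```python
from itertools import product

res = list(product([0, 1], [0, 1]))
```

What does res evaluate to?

Step 1: product([0, 1], [0, 1]) gives all pairs:
  (0, 0)
  (0, 1)
  (1, 0)
  (1, 1)
Therefore res = [(0, 0), (0, 1), (1, 0), (1, 1)].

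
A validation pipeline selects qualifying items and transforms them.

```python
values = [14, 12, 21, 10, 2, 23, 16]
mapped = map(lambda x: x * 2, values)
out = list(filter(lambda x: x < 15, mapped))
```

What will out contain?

Step 1: Map x * 2:
  14 -> 28
  12 -> 24
  21 -> 42
  10 -> 20
  2 -> 4
  23 -> 46
  16 -> 32
Step 2: Filter for < 15:
  28: removed
  24: removed
  42: removed
  20: removed
  4: kept
  46: removed
  32: removed
Therefore out = [4].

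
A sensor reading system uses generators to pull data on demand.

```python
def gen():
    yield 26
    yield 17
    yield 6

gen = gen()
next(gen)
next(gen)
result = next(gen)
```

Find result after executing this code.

Step 1: gen() creates a generator.
Step 2: next(gen) yields 26 (consumed and discarded).
Step 3: next(gen) yields 17 (consumed and discarded).
Step 4: next(gen) yields 6, assigned to result.
Therefore result = 6.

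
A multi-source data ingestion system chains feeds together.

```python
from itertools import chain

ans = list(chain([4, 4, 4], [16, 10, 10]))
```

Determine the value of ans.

Step 1: chain() concatenates iterables: [4, 4, 4] + [16, 10, 10].
Therefore ans = [4, 4, 4, 16, 10, 10].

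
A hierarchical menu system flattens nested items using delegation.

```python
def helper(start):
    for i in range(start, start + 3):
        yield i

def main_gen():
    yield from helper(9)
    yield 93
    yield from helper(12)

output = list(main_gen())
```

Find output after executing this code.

Step 1: main_gen() delegates to helper(9):
  yield 9
  yield 10
  yield 11
Step 2: yield 93
Step 3: Delegates to helper(12):
  yield 12
  yield 13
  yield 14
Therefore output = [9, 10, 11, 93, 12, 13, 14].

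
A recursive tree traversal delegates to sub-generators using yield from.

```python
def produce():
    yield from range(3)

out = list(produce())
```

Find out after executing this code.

Step 1: yield from delegates to the iterable, yielding each element.
Step 2: Collected values: [0, 1, 2].
Therefore out = [0, 1, 2].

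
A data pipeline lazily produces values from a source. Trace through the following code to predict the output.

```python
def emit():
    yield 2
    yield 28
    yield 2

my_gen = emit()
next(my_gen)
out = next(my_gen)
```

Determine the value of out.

Step 1: emit() creates a generator.
Step 2: next(my_gen) yields 2 (consumed and discarded).
Step 3: next(my_gen) yields 28, assigned to out.
Therefore out = 28.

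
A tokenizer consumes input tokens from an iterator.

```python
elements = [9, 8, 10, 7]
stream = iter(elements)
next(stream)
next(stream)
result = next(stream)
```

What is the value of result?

Step 1: Create iterator over [9, 8, 10, 7].
Step 2: next() consumes 9.
Step 3: next() consumes 8.
Step 4: next() returns 10.
Therefore result = 10.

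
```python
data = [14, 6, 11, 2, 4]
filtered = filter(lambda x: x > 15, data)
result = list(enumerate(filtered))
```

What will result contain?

Step 1: Filter [14, 6, 11, 2, 4] for > 15: [].
Step 2: enumerate re-indexes from 0: [].
Therefore result = [].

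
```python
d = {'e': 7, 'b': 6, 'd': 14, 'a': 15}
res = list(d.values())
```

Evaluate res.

Step 1: d.values() returns the dictionary values in insertion order.
Therefore res = [7, 6, 14, 15].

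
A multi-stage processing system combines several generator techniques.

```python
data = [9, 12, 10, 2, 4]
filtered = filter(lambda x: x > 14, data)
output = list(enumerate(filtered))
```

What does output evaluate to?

Step 1: Filter [9, 12, 10, 2, 4] for > 14: [].
Step 2: enumerate re-indexes from 0: [].
Therefore output = [].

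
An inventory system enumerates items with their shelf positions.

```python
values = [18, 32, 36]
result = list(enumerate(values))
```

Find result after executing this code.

Step 1: enumerate pairs each element with its index:
  (0, 18)
  (1, 32)
  (2, 36)
Therefore result = [(0, 18), (1, 32), (2, 36)].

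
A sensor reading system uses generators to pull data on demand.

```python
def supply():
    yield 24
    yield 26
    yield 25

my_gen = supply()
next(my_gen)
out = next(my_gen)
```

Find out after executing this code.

Step 1: supply() creates a generator.
Step 2: next(my_gen) yields 24 (consumed and discarded).
Step 3: next(my_gen) yields 26, assigned to out.
Therefore out = 26.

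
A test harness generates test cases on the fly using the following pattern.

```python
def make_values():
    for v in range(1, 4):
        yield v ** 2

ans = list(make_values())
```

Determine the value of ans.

Step 1: For each v in range(1, 4), yield v**2:
  v=1: yield 1**2 = 1
  v=2: yield 2**2 = 4
  v=3: yield 3**2 = 9
Therefore ans = [1, 4, 9].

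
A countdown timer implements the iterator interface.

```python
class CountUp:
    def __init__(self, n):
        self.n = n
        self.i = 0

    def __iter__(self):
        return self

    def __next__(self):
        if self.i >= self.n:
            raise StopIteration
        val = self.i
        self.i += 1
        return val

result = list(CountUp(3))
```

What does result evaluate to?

Step 1: CountUp(3) creates an iterator counting 0 to 2.
Step 2: list() consumes all values: [0, 1, 2].
Therefore result = [0, 1, 2].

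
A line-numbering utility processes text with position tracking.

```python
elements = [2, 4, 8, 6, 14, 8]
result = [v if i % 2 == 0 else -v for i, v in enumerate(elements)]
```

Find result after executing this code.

Step 1: For each (i, v), keep v if i is even, negate if odd:
  i=0 (even): keep 2
  i=1 (odd): negate to -4
  i=2 (even): keep 8
  i=3 (odd): negate to -6
  i=4 (even): keep 14
  i=5 (odd): negate to -8
Therefore result = [2, -4, 8, -6, 14, -8].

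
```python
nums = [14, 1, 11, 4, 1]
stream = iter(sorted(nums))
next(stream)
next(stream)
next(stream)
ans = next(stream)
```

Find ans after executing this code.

Step 1: sorted([14, 1, 11, 4, 1]) = [1, 1, 4, 11, 14].
Step 2: Create iterator and skip 3 elements.
Step 3: next() returns 11.
Therefore ans = 11.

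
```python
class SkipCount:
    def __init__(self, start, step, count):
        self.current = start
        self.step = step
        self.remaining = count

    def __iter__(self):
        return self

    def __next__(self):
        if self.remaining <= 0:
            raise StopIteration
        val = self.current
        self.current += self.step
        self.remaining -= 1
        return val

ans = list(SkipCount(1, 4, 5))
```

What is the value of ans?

Step 1: SkipCount starts at 1, increments by 4, for 5 steps:
  Yield 1, then current += 4
  Yield 5, then current += 4
  Yield 9, then current += 4
  Yield 13, then current += 4
  Yield 17, then current += 4
Therefore ans = [1, 5, 9, 13, 17].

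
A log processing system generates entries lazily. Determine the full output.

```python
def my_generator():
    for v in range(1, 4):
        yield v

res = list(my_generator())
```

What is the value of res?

Step 1: The generator yields each value from range(1, 4).
Step 2: list() consumes all yields: [1, 2, 3].
Therefore res = [1, 2, 3].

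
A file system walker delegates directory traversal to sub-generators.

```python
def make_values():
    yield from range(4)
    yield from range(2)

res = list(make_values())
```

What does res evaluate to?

Step 1: Trace yields in order:
  yield 0
  yield 1
  yield 2
  yield 3
  yield 0
  yield 1
Therefore res = [0, 1, 2, 3, 0, 1].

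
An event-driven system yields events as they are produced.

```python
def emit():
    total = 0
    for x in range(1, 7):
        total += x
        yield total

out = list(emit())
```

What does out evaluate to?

Step 1: Generator accumulates running sum:
  x=1: total = 1, yield 1
  x=2: total = 3, yield 3
  x=3: total = 6, yield 6
  x=4: total = 10, yield 10
  x=5: total = 15, yield 15
  x=6: total = 21, yield 21
Therefore out = [1, 3, 6, 10, 15, 21].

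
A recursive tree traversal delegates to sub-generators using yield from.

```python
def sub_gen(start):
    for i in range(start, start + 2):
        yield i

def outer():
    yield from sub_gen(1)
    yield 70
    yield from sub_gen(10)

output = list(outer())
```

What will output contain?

Step 1: outer() delegates to sub_gen(1):
  yield 1
  yield 2
Step 2: yield 70
Step 3: Delegates to sub_gen(10):
  yield 10
  yield 11
Therefore output = [1, 2, 70, 10, 11].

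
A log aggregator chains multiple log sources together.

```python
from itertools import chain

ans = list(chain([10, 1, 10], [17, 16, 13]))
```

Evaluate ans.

Step 1: chain() concatenates iterables: [10, 1, 10] + [17, 16, 13].
Therefore ans = [10, 1, 10, 17, 16, 13].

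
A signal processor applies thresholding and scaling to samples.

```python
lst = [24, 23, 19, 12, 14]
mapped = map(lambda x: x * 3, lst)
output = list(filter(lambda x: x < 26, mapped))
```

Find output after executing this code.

Step 1: Map x * 3:
  24 -> 72
  23 -> 69
  19 -> 57
  12 -> 36
  14 -> 42
Step 2: Filter for < 26:
  72: removed
  69: removed
  57: removed
  36: removed
  42: removed
Therefore output = [].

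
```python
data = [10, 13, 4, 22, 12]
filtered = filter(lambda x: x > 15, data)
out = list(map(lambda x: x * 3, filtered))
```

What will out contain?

Step 1: Filter data for elements > 15:
  10: removed
  13: removed
  4: removed
  22: kept
  12: removed
Step 2: Map x * 3 on filtered [22]:
  22 -> 66
Therefore out = [66].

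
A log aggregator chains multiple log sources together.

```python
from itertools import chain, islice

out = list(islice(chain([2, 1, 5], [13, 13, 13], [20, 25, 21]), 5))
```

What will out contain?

Step 1: chain([2, 1, 5], [13, 13, 13], [20, 25, 21]) = [2, 1, 5, 13, 13, 13, 20, 25, 21].
Step 2: islice takes first 5 elements: [2, 1, 5, 13, 13].
Therefore out = [2, 1, 5, 13, 13].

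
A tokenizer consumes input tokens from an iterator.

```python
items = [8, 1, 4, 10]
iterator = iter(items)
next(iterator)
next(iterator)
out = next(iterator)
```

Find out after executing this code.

Step 1: Create iterator over [8, 1, 4, 10].
Step 2: next() consumes 8.
Step 3: next() consumes 1.
Step 4: next() returns 4.
Therefore out = 4.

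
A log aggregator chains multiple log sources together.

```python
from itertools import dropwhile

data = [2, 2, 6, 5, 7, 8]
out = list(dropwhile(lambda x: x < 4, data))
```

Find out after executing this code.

Step 1: dropwhile drops elements while < 4:
  2 < 4: dropped
  2 < 4: dropped
  6: kept (dropping stopped)
Step 2: Remaining elements kept regardless of condition.
Therefore out = [6, 5, 7, 8].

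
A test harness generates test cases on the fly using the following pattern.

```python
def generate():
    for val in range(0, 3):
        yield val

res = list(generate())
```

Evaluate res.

Step 1: The generator yields each value from range(0, 3).
Step 2: list() consumes all yields: [0, 1, 2].
Therefore res = [0, 1, 2].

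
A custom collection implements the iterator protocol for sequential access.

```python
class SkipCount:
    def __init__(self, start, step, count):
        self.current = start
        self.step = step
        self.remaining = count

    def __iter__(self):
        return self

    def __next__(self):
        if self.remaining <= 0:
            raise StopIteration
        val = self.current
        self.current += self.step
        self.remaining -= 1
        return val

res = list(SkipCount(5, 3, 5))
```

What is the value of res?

Step 1: SkipCount starts at 5, increments by 3, for 5 steps:
  Yield 5, then current += 3
  Yield 8, then current += 3
  Yield 11, then current += 3
  Yield 14, then current += 3
  Yield 17, then current += 3
Therefore res = [5, 8, 11, 14, 17].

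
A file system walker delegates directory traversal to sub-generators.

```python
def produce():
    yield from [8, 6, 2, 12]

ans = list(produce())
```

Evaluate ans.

Step 1: yield from delegates to the iterable, yielding each element.
Step 2: Collected values: [8, 6, 2, 12].
Therefore ans = [8, 6, 2, 12].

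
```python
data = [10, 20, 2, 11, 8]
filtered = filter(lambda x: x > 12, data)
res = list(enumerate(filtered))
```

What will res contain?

Step 1: Filter [10, 20, 2, 11, 8] for > 12: [20].
Step 2: enumerate re-indexes from 0: [(0, 20)].
Therefore res = [(0, 20)].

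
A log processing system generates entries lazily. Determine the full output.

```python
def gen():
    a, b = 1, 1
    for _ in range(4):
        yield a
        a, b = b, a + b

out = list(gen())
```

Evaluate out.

Step 1: Fibonacci-like sequence starting with a=1, b=1:
  Iteration 1: yield a=1, then a,b = 1,2
  Iteration 2: yield a=1, then a,b = 2,3
  Iteration 3: yield a=2, then a,b = 3,5
  Iteration 4: yield a=3, then a,b = 5,8
Therefore out = [1, 1, 2, 3].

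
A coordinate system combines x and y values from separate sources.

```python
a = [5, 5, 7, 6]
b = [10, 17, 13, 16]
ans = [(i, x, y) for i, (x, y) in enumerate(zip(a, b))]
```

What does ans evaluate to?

Step 1: enumerate(zip(a, b)) gives index with paired elements:
  i=0: (5, 10)
  i=1: (5, 17)
  i=2: (7, 13)
  i=3: (6, 16)
Therefore ans = [(0, 5, 10), (1, 5, 17), (2, 7, 13), (3, 6, 16)].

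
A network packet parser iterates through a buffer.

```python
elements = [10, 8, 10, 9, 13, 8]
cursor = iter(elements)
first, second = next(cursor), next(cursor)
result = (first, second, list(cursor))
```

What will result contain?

Step 1: Create iterator over [10, 8, 10, 9, 13, 8].
Step 2: first = 10, second = 8.
Step 3: Remaining elements: [10, 9, 13, 8].
Therefore result = (10, 8, [10, 9, 13, 8]).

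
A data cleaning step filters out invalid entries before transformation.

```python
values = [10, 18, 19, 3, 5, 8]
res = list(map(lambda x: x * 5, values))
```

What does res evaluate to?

Step 1: Apply lambda x: x * 5 to each element:
  10 -> 50
  18 -> 90
  19 -> 95
  3 -> 15
  5 -> 25
  8 -> 40
Therefore res = [50, 90, 95, 15, 25, 40].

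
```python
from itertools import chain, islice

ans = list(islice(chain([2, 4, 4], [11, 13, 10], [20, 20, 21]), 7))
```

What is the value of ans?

Step 1: chain([2, 4, 4], [11, 13, 10], [20, 20, 21]) = [2, 4, 4, 11, 13, 10, 20, 20, 21].
Step 2: islice takes first 7 elements: [2, 4, 4, 11, 13, 10, 20].
Therefore ans = [2, 4, 4, 11, 13, 10, 20].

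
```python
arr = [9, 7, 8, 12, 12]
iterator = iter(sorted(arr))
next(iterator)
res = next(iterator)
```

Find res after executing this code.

Step 1: sorted([9, 7, 8, 12, 12]) = [7, 8, 9, 12, 12].
Step 2: Create iterator and skip 1 elements.
Step 3: next() returns 8.
Therefore res = 8.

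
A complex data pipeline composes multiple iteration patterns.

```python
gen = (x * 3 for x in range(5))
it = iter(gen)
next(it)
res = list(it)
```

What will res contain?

Step 1: Generator produces [0, 3, 6, 9, 12].
Step 2: next(it) consumes first element (0).
Step 3: list(it) collects remaining: [3, 6, 9, 12].
Therefore res = [3, 6, 9, 12].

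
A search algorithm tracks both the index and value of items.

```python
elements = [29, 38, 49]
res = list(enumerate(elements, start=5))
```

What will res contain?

Step 1: enumerate with start=5:
  (5, 29)
  (6, 38)
  (7, 49)
Therefore res = [(5, 29), (6, 38), (7, 49)].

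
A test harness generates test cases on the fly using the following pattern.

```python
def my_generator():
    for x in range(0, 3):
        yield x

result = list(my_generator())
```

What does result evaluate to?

Step 1: The generator yields each value from range(0, 3).
Step 2: list() consumes all yields: [0, 1, 2].
Therefore result = [0, 1, 2].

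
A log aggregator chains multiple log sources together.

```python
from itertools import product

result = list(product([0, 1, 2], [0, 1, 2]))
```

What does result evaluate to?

Step 1: product([0, 1, 2], [0, 1, 2]) gives all pairs:
  (0, 0)
  (0, 1)
  (0, 2)
  (1, 0)
  (1, 1)
  (1, 2)
  (2, 0)
  (2, 1)
  (2, 2)
Therefore result = [(0, 0), (0, 1), (0, 2), (1, 0), (1, 1), (1, 2), (2, 0), (2, 1), (2, 2)].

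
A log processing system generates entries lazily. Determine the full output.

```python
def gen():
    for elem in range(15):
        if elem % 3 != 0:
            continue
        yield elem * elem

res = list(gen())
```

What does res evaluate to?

Step 1: Only yield elem**2 when elem is divisible by 3:
  elem=0: 0 % 3 == 0, yield 0**2 = 0
  elem=3: 3 % 3 == 0, yield 3**2 = 9
  elem=6: 6 % 3 == 0, yield 6**2 = 36
  elem=9: 9 % 3 == 0, yield 9**2 = 81
  elem=12: 12 % 3 == 0, yield 12**2 = 144
Therefore res = [0, 9, 36, 81, 144].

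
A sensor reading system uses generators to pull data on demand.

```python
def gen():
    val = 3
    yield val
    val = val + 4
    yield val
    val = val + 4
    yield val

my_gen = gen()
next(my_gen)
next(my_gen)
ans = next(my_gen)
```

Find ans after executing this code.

Step 1: Trace through generator execution:
  Yield 1: val starts at 3, yield 3
  Yield 2: val = 3 + 4 = 7, yield 7
  Yield 3: val = 7 + 4 = 11, yield 11
Step 2: First next() gets 3, second next() gets the second value, third next() yields 11.
Therefore ans = 11.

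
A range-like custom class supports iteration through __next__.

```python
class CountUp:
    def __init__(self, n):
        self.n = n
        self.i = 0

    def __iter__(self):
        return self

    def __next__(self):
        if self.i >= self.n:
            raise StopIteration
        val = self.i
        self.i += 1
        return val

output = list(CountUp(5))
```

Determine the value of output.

Step 1: CountUp(5) creates an iterator counting 0 to 4.
Step 2: list() consumes all values: [0, 1, 2, 3, 4].
Therefore output = [0, 1, 2, 3, 4].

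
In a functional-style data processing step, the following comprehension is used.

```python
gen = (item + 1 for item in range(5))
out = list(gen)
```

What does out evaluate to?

Step 1: For each item in range(5), compute item+1:
  item=0: 0+1 = 1
  item=1: 1+1 = 2
  item=2: 2+1 = 3
  item=3: 3+1 = 4
  item=4: 4+1 = 5
Therefore out = [1, 2, 3, 4, 5].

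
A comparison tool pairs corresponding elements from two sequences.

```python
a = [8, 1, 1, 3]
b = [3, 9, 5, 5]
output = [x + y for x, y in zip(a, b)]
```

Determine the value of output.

Step 1: Add corresponding elements:
  8 + 3 = 11
  1 + 9 = 10
  1 + 5 = 6
  3 + 5 = 8
Therefore output = [11, 10, 6, 8].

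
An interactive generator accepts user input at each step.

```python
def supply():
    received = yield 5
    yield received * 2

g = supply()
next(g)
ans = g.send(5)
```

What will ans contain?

Step 1: next(g) advances to first yield, producing 5.
Step 2: send(5) resumes, received = 5.
Step 3: yield received * 2 = 5 * 2 = 10.
Therefore ans = 10.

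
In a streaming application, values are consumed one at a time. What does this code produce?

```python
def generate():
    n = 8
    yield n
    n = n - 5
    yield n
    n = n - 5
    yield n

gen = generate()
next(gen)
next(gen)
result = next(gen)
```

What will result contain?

Step 1: Trace through generator execution:
  Yield 1: n starts at 8, yield 8
  Yield 2: n = 8 - 5 = 3, yield 3
  Yield 3: n = 3 - 5 = -2, yield -2
Step 2: First next() gets 8, second next() gets the second value, third next() yields -2.
Therefore result = -2.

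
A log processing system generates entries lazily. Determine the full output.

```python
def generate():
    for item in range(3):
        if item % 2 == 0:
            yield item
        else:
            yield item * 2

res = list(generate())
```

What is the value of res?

Step 1: For each item in range(3), yield item if even, else item*2:
  item=0 (even): yield 0
  item=1 (odd): yield 1*2 = 2
  item=2 (even): yield 2
Therefore res = [0, 2, 2].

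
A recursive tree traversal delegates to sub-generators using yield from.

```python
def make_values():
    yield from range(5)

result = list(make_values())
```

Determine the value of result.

Step 1: yield from delegates to the iterable, yielding each element.
Step 2: Collected values: [0, 1, 2, 3, 4].
Therefore result = [0, 1, 2, 3, 4].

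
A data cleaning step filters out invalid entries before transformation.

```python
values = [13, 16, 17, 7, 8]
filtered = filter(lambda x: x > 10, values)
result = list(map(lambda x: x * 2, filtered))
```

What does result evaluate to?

Step 1: Filter values for elements > 10:
  13: kept
  16: kept
  17: kept
  7: removed
  8: removed
Step 2: Map x * 2 on filtered [13, 16, 17]:
  13 -> 26
  16 -> 32
  17 -> 34
Therefore result = [26, 32, 34].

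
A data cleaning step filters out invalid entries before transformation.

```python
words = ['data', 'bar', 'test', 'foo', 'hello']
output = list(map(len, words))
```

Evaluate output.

Step 1: Map len() to each word:
  'data' -> 4
  'bar' -> 3
  'test' -> 4
  'foo' -> 3
  'hello' -> 5
Therefore output = [4, 3, 4, 3, 5].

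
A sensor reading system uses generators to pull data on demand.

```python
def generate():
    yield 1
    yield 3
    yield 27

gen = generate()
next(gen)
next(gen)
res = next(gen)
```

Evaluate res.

Step 1: generate() creates a generator.
Step 2: next(gen) yields 1 (consumed and discarded).
Step 3: next(gen) yields 3 (consumed and discarded).
Step 4: next(gen) yields 27, assigned to res.
Therefore res = 27.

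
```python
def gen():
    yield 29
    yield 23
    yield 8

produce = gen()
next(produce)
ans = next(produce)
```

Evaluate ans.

Step 1: gen() creates a generator.
Step 2: next(produce) yields 29 (consumed and discarded).
Step 3: next(produce) yields 23, assigned to ans.
Therefore ans = 23.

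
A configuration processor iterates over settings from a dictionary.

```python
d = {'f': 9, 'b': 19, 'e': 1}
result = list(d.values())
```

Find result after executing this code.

Step 1: d.values() returns the dictionary values in insertion order.
Therefore result = [9, 19, 1].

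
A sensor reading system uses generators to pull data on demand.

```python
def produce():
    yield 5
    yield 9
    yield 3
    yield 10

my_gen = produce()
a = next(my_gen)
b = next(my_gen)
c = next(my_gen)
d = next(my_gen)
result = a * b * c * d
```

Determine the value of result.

Step 1: Create generator and consume all values:
  a = next(my_gen) = 5
  b = next(my_gen) = 9
  c = next(my_gen) = 3
  d = next(my_gen) = 10
Step 2: result = 5 * 9 * 3 * 10 = 1350.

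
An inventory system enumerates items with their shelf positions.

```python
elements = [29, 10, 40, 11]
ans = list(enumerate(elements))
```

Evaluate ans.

Step 1: enumerate pairs each element with its index:
  (0, 29)
  (1, 10)
  (2, 40)
  (3, 11)
Therefore ans = [(0, 29), (1, 10), (2, 40), (3, 11)].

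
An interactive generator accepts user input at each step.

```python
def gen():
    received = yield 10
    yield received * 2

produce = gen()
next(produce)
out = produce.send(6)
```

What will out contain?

Step 1: next(produce) advances to first yield, producing 10.
Step 2: send(6) resumes, received = 6.
Step 3: yield received * 2 = 6 * 2 = 12.
Therefore out = 12.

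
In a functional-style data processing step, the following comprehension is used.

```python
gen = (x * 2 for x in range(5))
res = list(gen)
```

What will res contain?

Step 1: For each x in range(5), compute x*2:
  x=0: 0*2 = 0
  x=1: 1*2 = 2
  x=2: 2*2 = 4
  x=3: 3*2 = 6
  x=4: 4*2 = 8
Therefore res = [0, 2, 4, 6, 8].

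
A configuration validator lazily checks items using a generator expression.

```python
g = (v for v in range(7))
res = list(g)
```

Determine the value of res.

Step 1: Generator expression iterates range(7): [0, 1, 2, 3, 4, 5, 6].
Step 2: list() collects all values.
Therefore res = [0, 1, 2, 3, 4, 5, 6].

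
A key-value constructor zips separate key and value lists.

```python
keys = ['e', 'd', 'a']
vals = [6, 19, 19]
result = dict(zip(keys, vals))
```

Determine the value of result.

Step 1: zip pairs keys with values:
  'e' -> 6
  'd' -> 19
  'a' -> 19
Therefore result = {'e': 6, 'd': 19, 'a': 19}.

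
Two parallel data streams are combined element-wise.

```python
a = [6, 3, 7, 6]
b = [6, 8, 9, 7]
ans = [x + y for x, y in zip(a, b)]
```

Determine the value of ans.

Step 1: Add corresponding elements:
  6 + 6 = 12
  3 + 8 = 11
  7 + 9 = 16
  6 + 7 = 13
Therefore ans = [12, 11, 16, 13].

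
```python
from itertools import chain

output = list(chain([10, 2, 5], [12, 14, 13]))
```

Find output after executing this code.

Step 1: chain() concatenates iterables: [10, 2, 5] + [12, 14, 13].
Therefore output = [10, 2, 5, 12, 14, 13].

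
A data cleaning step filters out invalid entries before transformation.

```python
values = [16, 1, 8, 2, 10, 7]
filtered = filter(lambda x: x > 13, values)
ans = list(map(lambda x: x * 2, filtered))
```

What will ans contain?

Step 1: Filter values for elements > 13:
  16: kept
  1: removed
  8: removed
  2: removed
  10: removed
  7: removed
Step 2: Map x * 2 on filtered [16]:
  16 -> 32
Therefore ans = [32].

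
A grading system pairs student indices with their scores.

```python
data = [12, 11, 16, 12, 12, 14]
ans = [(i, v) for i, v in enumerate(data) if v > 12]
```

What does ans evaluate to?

Step 1: Filter enumerate([12, 11, 16, 12, 12, 14]) keeping v > 12:
  (0, 12): 12 <= 12, excluded
  (1, 11): 11 <= 12, excluded
  (2, 16): 16 > 12, included
  (3, 12): 12 <= 12, excluded
  (4, 12): 12 <= 12, excluded
  (5, 14): 14 > 12, included
Therefore ans = [(2, 16), (5, 14)].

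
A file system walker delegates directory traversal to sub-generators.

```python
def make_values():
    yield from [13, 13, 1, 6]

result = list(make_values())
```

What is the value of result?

Step 1: yield from delegates to the iterable, yielding each element.
Step 2: Collected values: [13, 13, 1, 6].
Therefore result = [13, 13, 1, 6].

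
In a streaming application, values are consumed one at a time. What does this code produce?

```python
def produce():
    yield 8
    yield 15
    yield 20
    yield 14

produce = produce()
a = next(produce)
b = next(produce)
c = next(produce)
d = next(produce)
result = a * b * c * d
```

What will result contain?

Step 1: Create generator and consume all values:
  a = next(produce) = 8
  b = next(produce) = 15
  c = next(produce) = 20
  d = next(produce) = 14
Step 2: result = 8 * 15 * 20 * 14 = 33600.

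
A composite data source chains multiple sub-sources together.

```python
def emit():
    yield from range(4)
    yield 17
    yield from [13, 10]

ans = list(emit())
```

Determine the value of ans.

Step 1: Trace yields in order:
  yield 0
  yield 1
  yield 2
  yield 3
  yield 17
  yield 13
  yield 10
Therefore ans = [0, 1, 2, 3, 17, 13, 10].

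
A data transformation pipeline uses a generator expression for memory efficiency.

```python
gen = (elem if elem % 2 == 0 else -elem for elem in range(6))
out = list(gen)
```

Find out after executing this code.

Step 1: For each elem in range(6), yield elem if even, else -elem:
  elem=0: even, yield 0
  elem=1: odd, yield -1
  elem=2: even, yield 2
  elem=3: odd, yield -3
  elem=4: even, yield 4
  elem=5: odd, yield -5
Therefore out = [0, -1, 2, -3, 4, -5].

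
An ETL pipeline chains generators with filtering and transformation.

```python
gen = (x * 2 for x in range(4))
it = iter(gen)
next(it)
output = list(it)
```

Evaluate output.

Step 1: Generator produces [0, 2, 4, 6].
Step 2: next(it) consumes first element (0).
Step 3: list(it) collects remaining: [2, 4, 6].
Therefore output = [2, 4, 6].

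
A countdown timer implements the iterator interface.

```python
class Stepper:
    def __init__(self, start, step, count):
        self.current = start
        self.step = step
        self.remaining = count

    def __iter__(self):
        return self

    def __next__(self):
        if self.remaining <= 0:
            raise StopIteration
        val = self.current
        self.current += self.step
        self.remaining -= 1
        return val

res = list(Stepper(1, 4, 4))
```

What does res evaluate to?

Step 1: Stepper starts at 1, increments by 4, for 4 steps:
  Yield 1, then current += 4
  Yield 5, then current += 4
  Yield 9, then current += 4
  Yield 13, then current += 4
Therefore res = [1, 5, 9, 13].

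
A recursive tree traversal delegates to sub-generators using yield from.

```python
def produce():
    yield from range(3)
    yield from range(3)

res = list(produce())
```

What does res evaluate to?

Step 1: Trace yields in order:
  yield 0
  yield 1
  yield 2
  yield 0
  yield 1
  yield 2
Therefore res = [0, 1, 2, 0, 1, 2].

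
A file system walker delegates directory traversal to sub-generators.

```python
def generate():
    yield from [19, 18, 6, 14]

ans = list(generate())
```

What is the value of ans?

Step 1: yield from delegates to the iterable, yielding each element.
Step 2: Collected values: [19, 18, 6, 14].
Therefore ans = [19, 18, 6, 14].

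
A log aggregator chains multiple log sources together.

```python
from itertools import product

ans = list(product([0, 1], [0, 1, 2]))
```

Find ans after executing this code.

Step 1: product([0, 1], [0, 1, 2]) gives all pairs:
  (0, 0)
  (0, 1)
  (0, 2)
  (1, 0)
  (1, 1)
  (1, 2)
Therefore ans = [(0, 0), (0, 1), (0, 2), (1, 0), (1, 1), (1, 2)].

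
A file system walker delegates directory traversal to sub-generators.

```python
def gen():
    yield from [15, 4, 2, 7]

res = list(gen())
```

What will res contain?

Step 1: yield from delegates to the iterable, yielding each element.
Step 2: Collected values: [15, 4, 2, 7].
Therefore res = [15, 4, 2, 7].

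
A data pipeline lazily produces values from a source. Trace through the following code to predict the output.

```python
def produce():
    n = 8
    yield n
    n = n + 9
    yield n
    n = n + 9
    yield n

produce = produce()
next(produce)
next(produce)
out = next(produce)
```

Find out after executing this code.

Step 1: Trace through generator execution:
  Yield 1: n starts at 8, yield 8
  Yield 2: n = 8 + 9 = 17, yield 17
  Yield 3: n = 17 + 9 = 26, yield 26
Step 2: First next() gets 8, second next() gets the second value, third next() yields 26.
Therefore out = 26.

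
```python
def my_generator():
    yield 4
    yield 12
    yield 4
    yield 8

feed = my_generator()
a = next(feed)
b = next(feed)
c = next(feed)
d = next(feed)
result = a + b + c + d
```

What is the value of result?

Step 1: Create generator and consume all values:
  a = next(feed) = 4
  b = next(feed) = 12
  c = next(feed) = 4
  d = next(feed) = 8
Step 2: result = 4 + 12 + 4 + 8 = 28.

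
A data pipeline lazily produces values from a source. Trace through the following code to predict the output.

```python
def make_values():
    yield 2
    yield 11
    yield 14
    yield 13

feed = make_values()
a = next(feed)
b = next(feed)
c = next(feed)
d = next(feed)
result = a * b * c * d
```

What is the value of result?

Step 1: Create generator and consume all values:
  a = next(feed) = 2
  b = next(feed) = 11
  c = next(feed) = 14
  d = next(feed) = 13
Step 2: result = 2 * 11 * 14 * 13 = 4004.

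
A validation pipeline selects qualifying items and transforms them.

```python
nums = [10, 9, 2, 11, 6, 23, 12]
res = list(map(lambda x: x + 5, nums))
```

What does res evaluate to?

Step 1: Apply lambda x: x + 5 to each element:
  10 -> 15
  9 -> 14
  2 -> 7
  11 -> 16
  6 -> 11
  23 -> 28
  12 -> 17
Therefore res = [15, 14, 7, 16, 11, 28, 17].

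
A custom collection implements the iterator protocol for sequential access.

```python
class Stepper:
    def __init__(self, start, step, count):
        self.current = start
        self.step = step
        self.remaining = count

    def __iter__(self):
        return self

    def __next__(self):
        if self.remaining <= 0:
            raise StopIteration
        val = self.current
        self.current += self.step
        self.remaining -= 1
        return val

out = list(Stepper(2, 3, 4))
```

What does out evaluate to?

Step 1: Stepper starts at 2, increments by 3, for 4 steps:
  Yield 2, then current += 3
  Yield 5, then current += 3
  Yield 8, then current += 3
  Yield 11, then current += 3
Therefore out = [2, 5, 8, 11].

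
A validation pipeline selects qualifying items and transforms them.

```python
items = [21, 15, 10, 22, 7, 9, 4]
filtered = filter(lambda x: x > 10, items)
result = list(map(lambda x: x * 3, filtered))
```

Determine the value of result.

Step 1: Filter items for elements > 10:
  21: kept
  15: kept
  10: removed
  22: kept
  7: removed
  9: removed
  4: removed
Step 2: Map x * 3 on filtered [21, 15, 22]:
  21 -> 63
  15 -> 45
  22 -> 66
Therefore result = [63, 45, 66].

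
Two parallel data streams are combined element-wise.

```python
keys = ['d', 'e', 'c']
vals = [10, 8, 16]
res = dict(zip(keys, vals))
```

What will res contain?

Step 1: zip pairs keys with values:
  'd' -> 10
  'e' -> 8
  'c' -> 16
Therefore res = {'d': 10, 'e': 8, 'c': 16}.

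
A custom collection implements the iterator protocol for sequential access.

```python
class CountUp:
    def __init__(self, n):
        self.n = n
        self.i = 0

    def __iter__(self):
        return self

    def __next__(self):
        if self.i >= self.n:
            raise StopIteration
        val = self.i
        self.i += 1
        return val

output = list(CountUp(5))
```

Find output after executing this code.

Step 1: CountUp(5) creates an iterator counting 0 to 4.
Step 2: list() consumes all values: [0, 1, 2, 3, 4].
Therefore output = [0, 1, 2, 3, 4].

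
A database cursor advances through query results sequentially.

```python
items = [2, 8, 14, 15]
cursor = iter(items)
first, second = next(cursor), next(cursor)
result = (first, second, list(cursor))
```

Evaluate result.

Step 1: Create iterator over [2, 8, 14, 15].
Step 2: first = 2, second = 8.
Step 3: Remaining elements: [14, 15].
Therefore result = (2, 8, [14, 15]).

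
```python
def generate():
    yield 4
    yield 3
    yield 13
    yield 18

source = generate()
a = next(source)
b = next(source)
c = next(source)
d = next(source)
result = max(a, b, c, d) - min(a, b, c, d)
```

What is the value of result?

Step 1: Create generator and consume all values:
  a = next(source) = 4
  b = next(source) = 3
  c = next(source) = 13
  d = next(source) = 18
Step 2: max = 18, min = 3, result = 18 - 3 = 15.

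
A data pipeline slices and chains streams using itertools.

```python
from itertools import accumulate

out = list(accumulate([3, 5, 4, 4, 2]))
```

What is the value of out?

Step 1: accumulate computes running sums:
  + 3 = 3
  + 5 = 8
  + 4 = 12
  + 4 = 16
  + 2 = 18
Therefore out = [3, 8, 12, 16, 18].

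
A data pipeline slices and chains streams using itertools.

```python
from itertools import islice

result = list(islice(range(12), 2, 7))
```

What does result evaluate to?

Step 1: islice(range(12), 2, 7) takes elements at indices [2, 7).
Step 2: Elements: [2, 3, 4, 5, 6].
Therefore result = [2, 3, 4, 5, 6].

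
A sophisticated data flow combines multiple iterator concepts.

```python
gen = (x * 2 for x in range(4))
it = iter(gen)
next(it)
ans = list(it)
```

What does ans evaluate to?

Step 1: Generator produces [0, 2, 4, 6].
Step 2: next(it) consumes first element (0).
Step 3: list(it) collects remaining: [2, 4, 6].
Therefore ans = [2, 4, 6].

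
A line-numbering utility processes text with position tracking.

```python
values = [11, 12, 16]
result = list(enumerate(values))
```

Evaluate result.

Step 1: enumerate pairs each element with its index:
  (0, 11)
  (1, 12)
  (2, 16)
Therefore result = [(0, 11), (1, 12), (2, 16)].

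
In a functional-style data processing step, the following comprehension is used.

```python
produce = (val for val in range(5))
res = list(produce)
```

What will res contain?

Step 1: Generator expression iterates range(5): [0, 1, 2, 3, 4].
Step 2: list() collects all values.
Therefore res = [0, 1, 2, 3, 4].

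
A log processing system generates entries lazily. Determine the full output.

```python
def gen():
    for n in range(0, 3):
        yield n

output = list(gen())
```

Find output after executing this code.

Step 1: The generator yields each value from range(0, 3).
Step 2: list() consumes all yields: [0, 1, 2].
Therefore output = [0, 1, 2].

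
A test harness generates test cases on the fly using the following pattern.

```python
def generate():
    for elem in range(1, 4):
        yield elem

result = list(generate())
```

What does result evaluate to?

Step 1: The generator yields each value from range(1, 4).
Step 2: list() consumes all yields: [1, 2, 3].
Therefore result = [1, 2, 3].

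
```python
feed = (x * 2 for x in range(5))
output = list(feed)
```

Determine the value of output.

Step 1: For each x in range(5), compute x*2:
  x=0: 0*2 = 0
  x=1: 1*2 = 2
  x=2: 2*2 = 4
  x=3: 3*2 = 6
  x=4: 4*2 = 8
Therefore output = [0, 2, 4, 6, 8].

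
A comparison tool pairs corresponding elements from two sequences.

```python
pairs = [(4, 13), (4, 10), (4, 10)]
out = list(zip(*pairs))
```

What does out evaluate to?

Step 1: zip(*pairs) transposes: unzips [(4, 13), (4, 10), (4, 10)] into separate sequences.
Step 2: First elements: (4, 4, 4), second elements: (13, 10, 10).
Therefore out = [(4, 4, 4), (13, 10, 10)].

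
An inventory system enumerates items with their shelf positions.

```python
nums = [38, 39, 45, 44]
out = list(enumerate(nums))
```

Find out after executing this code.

Step 1: enumerate pairs each element with its index:
  (0, 38)
  (1, 39)
  (2, 45)
  (3, 44)
Therefore out = [(0, 38), (1, 39), (2, 45), (3, 44)].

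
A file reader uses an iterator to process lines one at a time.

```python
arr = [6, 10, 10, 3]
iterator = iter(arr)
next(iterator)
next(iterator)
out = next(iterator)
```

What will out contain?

Step 1: Create iterator over [6, 10, 10, 3].
Step 2: next() consumes 6.
Step 3: next() consumes 10.
Step 4: next() returns 10.
Therefore out = 10.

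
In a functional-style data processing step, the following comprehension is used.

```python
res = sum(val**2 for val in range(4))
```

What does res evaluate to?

Step 1: Compute val**2 for each val in range(4):
  val=0: 0**2 = 0
  val=1: 1**2 = 1
  val=2: 2**2 = 4
  val=3: 3**2 = 9
Step 2: sum = 0 + 1 + 4 + 9 = 14.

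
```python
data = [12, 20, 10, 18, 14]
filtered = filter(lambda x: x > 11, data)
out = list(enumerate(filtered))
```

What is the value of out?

Step 1: Filter [12, 20, 10, 18, 14] for > 11: [12, 20, 18, 14].
Step 2: enumerate re-indexes from 0: [(0, 12), (1, 20), (2, 18), (3, 14)].
Therefore out = [(0, 12), (1, 20), (2, 18), (3, 14)].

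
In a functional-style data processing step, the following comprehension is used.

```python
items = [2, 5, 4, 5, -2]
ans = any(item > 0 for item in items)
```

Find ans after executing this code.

Step 1: Check item > 0 for each element in [2, 5, 4, 5, -2]:
  2 > 0: True
  5 > 0: True
  4 > 0: True
  5 > 0: True
  -2 > 0: False
Step 2: any() returns True.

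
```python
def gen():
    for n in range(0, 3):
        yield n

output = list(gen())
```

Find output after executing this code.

Step 1: The generator yields each value from range(0, 3).
Step 2: list() consumes all yields: [0, 1, 2].
Therefore output = [0, 1, 2].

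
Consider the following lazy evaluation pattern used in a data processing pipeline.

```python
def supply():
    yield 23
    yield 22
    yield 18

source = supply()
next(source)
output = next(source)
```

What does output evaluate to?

Step 1: supply() creates a generator.
Step 2: next(source) yields 23 (consumed and discarded).
Step 3: next(source) yields 22, assigned to output.
Therefore output = 22.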